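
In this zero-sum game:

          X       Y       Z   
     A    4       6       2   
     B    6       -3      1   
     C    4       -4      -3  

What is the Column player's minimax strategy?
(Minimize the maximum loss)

Column should play Z, value = 2

Work:
Column player minimizes Row's maximum payoff:
Column X: max payoff to Row = 6
Column Y: max payoff to Row = 6
Column Z: max payoff to Row = 2
Minimum is 2, achieved by column Z.
Minimax strategy: Z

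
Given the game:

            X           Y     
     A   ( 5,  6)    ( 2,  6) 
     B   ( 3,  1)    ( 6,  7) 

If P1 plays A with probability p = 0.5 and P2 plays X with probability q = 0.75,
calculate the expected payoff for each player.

E[P1] = 4.0, E[P2] = 4.25

Work:
E[P1] = p·q·π₁(A,X) + p·(1-q)·π₁(A,Y) + (1-p)·q·π₁(B,X) + (1-p)·(1-q)·π₁(B,Y)
= 0.5·0.75·5 + 0.5·0.25·2 + 0.5·0.75·3 + 0.5·0.25·6
= 4.0

E[P2] = 4.25 (similar calculation)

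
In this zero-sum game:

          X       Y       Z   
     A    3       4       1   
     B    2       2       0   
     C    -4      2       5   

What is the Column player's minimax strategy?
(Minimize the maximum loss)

Column should play X, value = 3

Work:
Column player minimizes Row's maximum payoff:
Column X: max payoff to Row = 3
Column Y: max payoff to Row = 4
Column Z: max payoff to Row = 5
Minimum is 3, achieved by column X.
Minimax strategy: X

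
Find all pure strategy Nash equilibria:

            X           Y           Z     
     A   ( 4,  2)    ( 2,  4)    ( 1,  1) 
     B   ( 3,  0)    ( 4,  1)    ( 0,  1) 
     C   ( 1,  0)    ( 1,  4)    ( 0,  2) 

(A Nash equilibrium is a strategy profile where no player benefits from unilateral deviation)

Nash equilibrium: (B, Y)

Work:
Best responses:
  P1 vs X: payoffs [4, 3, 1] → best response A (payoff 4)
  P1 vs Y: payoffs [2, 4, 1] → best response B (payoff 4)
  P1 vs Z: payoffs [1, 0, 0] → best response A (payoff 1)
  P2 vs A: payoffs [2, 4, 1] → best response Y (payoff 4)
  P2 vs B: payoffs [0, 1, 1] → best response Y/Z (payoff 1)
  P2 vs C: payoffs [0, 4, 2] → best response Y (payoff 4)
Mutual best responses: (B,Y) → Nash equilibria.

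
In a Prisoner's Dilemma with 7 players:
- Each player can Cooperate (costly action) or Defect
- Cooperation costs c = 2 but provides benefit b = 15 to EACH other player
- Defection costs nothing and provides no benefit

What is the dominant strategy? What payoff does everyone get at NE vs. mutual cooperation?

Dominant: Defect; NE payoff = 0; Coop payoff = 88

Work:
Defect dominates (saves cost c = 2, benefit to others is external)
NE: All defect → everyone gets 0
If all cooperate: each receives (6)×15 - 2 = 88
Social dilemma: 88 > 0 but NE gives 0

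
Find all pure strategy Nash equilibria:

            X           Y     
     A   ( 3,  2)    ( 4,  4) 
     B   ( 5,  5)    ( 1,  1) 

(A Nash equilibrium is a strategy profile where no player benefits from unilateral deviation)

Nash equilibrium: (A, Y), (B, X)

Work:
Best responses:
  P1 vs X: payoffs [3, 5] → best response B (payoff 5)
  P1 vs Y: payoffs [4, 1] → best response A (payoff 4)
  P2 vs A: payoffs [2, 4] → best response Y (payoff 4)
  P2 vs B: payoffs [5, 1] → best response X (payoff 5)
Mutual best responses: (A,Y), (B,X) → Nash equilibria.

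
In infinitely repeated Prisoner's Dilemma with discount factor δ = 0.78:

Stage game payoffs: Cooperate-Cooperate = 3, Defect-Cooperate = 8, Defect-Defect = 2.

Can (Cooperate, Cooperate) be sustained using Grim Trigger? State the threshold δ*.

δ* = 0.8333; since δ = 0.78 < 0.8333, cooperation cannot be sustained

Work:
For Grim Trigger:
Cooperate forever: 3/(1-δ)
Defect then punished: 8 + 2·δ/(1-δ)
Need: 3/(1-δ) ≥ 8 + 2·δ/(1-δ)
Solving: δ ≥ (T-R)/(T-P) = (8-3)/(8-2) = 0.8333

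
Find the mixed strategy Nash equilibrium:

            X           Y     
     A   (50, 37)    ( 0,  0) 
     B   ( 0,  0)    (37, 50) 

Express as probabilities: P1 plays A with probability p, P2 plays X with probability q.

p = 0.5747, q = 0.4253

Work:
Find probabilities that make opponent indifferent:
P2 chooses q to make P1 indifferent between A and B
P1 chooses p to make P2 indifferent between X and Y
Mixed NE: P1 plays (A: 0.5747, B: 0.4253), P2 plays (X: 0.4253, Y: 0.5747)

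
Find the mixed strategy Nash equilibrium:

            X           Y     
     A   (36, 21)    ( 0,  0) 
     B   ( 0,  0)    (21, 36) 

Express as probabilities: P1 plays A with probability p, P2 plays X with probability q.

p = 0.6316, q = 0.3684

Work:
Find probabilities that make opponent indifferent:
P2 chooses q to make P1 indifferent between A and B
P1 chooses p to make P2 indifferent between X and Y
Mixed NE: P1 plays (A: 0.6316, B: 0.3684), P2 plays (X: 0.3684, Y: 0.6316)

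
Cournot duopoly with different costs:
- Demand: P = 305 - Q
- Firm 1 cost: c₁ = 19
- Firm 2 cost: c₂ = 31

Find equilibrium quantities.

q₁* = 99.33, q₂* = 87.33

Work:
Reaction: q₁ = (305 - 19 - q₂)/2
Reaction: q₂ = (305 - 31 - q₁)/2
Solve simultaneously:
q₁* = (305 - 2×19 + 31)/3 = 99.33
q₂* = (305 - 2×31 + 19)/3 = 87.33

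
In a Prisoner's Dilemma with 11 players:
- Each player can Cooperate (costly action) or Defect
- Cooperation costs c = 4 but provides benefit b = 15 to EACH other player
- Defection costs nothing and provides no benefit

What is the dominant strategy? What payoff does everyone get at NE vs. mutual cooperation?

Dominant: Defect; NE payoff = 0; Coop payoff = 146

Work:
Defect dominates (saves cost c = 4, benefit to others is external)
NE: All defect → everyone gets 0
If all cooperate: each receives (10)×15 - 4 = 146
Social dilemma: 146 > 0 but NE gives 0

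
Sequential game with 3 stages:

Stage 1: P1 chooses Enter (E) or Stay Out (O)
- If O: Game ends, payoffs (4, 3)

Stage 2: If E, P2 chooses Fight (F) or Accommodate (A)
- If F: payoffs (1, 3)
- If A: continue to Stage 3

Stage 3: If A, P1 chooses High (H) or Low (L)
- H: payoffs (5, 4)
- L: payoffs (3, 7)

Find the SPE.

SPE: (E, A, H); Outcome (5, 4)

Work:
Stage 3: P1 chooses H (5 vs 3)
Stage 2: P2: F->3, A->4 (anticipating H). Choose A
Stage 1: P1: O->4, E->5 (anticipating A, H). Choose E
SPE path: E -> A -> H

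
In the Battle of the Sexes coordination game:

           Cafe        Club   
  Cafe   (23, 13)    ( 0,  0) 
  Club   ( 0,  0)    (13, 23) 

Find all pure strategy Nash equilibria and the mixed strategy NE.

Pure NE: (Cafe, Cafe) and (Club, Club); Mixed NE: p = 0.6389, q = 0.3611

Work:
Check pure NE:
(Cafe, Cafe): (23, 13) - no unilateral deviation beneficial
(Club, Club): (13, 23) - no unilateral deviation beneficial
Mixed NE: P1 plays Cafe with p = 0.6389, P2 plays Cafe with q = 0.3611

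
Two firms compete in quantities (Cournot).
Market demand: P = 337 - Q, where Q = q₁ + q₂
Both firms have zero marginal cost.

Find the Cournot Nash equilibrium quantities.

q₁* = q₂* = 112.33; P* = 112.33

Work:
Profit: π_i = P·q_i = (a - q_i - q_j)·q_i
FOC: ∂π_i/∂q_i = a - 2q_i - q_j = 0
Reaction function: q_i = (337 - q_j)/2
Symmetry: q* = 337/3 = 112.33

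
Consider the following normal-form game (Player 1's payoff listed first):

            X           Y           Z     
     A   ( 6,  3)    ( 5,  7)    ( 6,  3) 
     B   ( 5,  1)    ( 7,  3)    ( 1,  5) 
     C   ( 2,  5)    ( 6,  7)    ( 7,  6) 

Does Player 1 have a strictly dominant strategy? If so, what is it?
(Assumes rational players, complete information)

No strictly dominant strategy exists for Player 1

Work:
A strategy strictly dominates another if it gives a strictly higher payoff against every opponent action. Compare each pair of P1's strategies column-by-column:
  A vs B: [6 vs 5, 5 vs 7, 6 vs 1] → A does not strictly dominate B (column Y: 5 ≤ 7)
  A vs C: [6 vs 2, 5 vs 6, 6 vs 7] → A does not strictly dominate C (column Y: 5 ≤ 6)
  B vs A: [5 vs 6, 7 vs 5, 1 vs 6] → B does not strictly dominate A (column X: 5 ≤ 6)
  B vs C: [5 vs 2, 7 vs 6, 1 vs 7] → B does not strictly dominate C (column Z: 1 ≤ 7)
  C vs A: [2 vs 6, 6 vs 5, 7 vs 6] → C does not strictly dominate A (column X: 2 ≤ 6)
  C vs B: [2 vs 5, 6 vs 7, 7 vs 1] → C does not strictly dominate B (column X: 2 ≤ 5)
No single strategy strictly dominates all others → no strictly dominant strategy.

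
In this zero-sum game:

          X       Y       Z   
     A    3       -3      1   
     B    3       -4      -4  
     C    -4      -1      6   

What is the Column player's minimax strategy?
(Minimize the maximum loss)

Column should play Y, value = -1

Work:
Column player minimizes Row's maximum payoff:
Column X: max payoff to Row = 3
Column Y: max payoff to Row = -1
Column Z: max payoff to Row = 6
Minimum is -1, achieved by column Y.
Minimax strategy: Y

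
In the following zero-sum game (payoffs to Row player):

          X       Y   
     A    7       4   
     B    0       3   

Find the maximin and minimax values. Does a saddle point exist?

Maximin = 4, Minimax = 4, Saddle: True

Work:
Row minimums: [4, 0] → maximin = 4
Column maximums: [7, 4] → minimax = 4
Saddle point exists! Game value = 4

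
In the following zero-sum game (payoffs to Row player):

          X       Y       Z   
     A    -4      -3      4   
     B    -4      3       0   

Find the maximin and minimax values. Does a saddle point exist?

Maximin = -4, Minimax = -4, Saddle: True

Work:
Row minimums: [-4, -4] → maximin = -4
Column maximums: [-4, 3, 4] → minimax = -4
Saddle point exists! Game value = -4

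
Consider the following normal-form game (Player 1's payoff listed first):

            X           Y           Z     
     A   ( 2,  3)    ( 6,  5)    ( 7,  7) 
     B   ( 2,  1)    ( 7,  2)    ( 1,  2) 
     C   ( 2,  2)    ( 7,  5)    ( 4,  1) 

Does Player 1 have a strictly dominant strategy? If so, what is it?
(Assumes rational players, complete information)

No strictly dominant strategy exists for Player 1

Work:
A strategy strictly dominates another if it gives a strictly higher payoff against every opponent action. Compare each pair of P1's strategies column-by-column:
  A vs B: [2 vs 2, 6 vs 7, 7 vs 1] → A does not strictly dominate B (column X: 2 ≤ 2)
  A vs C: [2 vs 2, 6 vs 7, 7 vs 4] → A does not strictly dominate C (column X: 2 ≤ 2)
  B vs A: [2 vs 2, 7 vs 6, 1 vs 7] → B does not strictly dominate A (column X: 2 ≤ 2)
  B vs C: [2 vs 2, 7 vs 7, 1 vs 4] → B does not strictly dominate C (column X: 2 ≤ 2)
  C vs A: [2 vs 2, 7 vs 6, 4 vs 7] → C does not strictly dominate A (column X: 2 ≤ 2)
  C vs B: [2 vs 2, 7 vs 7, 4 vs 1] → C does not strictly dominate B (column X: 2 ≤ 2)
No single strategy strictly dominates all others → no strictly dominant strategy.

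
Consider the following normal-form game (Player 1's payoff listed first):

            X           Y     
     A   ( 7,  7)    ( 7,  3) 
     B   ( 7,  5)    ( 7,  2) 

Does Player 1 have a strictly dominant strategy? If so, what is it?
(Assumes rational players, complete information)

No strictly dominant strategy exists for Player 1

Work:
A strategy strictly dominates another if it gives a strictly higher payoff against every opponent action. Compare each pair of P1's strategies column-by-column:
  A vs B: [7 vs 7, 7 vs 7] → A does not strictly dominate B (column X: 7 ≤ 7)
  B vs A: [7 vs 7, 7 vs 7] → B does not strictly dominate A (column X: 7 ≤ 7)
No single strategy strictly dominates all others → no strictly dominant strategy.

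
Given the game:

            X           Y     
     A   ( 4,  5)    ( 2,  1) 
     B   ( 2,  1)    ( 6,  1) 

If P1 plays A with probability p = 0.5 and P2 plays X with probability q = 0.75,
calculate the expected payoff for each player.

E[P1] = 3.25, E[P2] = 2.5

Work:
E[P1] = p·q·π₁(A,X) + p·(1-q)·π₁(A,Y) + (1-p)·q·π₁(B,X) + (1-p)·(1-q)·π₁(B,Y)
= 0.5·0.75·4 + 0.5·0.25·2 + 0.5·0.75·2 + 0.5·0.25·6
= 3.25

E[P2] = 2.5 (similar calculation)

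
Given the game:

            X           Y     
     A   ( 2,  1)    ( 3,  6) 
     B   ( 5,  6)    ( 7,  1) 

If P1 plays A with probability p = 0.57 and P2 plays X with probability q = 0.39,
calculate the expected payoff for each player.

E[P1] = 4.1623, E[P2] = 3.577

Work:
E[P1] = p·q·π₁(A,X) + p·(1-q)·π₁(A,Y) + (1-p)·q·π₁(B,X) + (1-p)·(1-q)·π₁(B,Y)
= 0.57·0.39·2 + 0.57·0.61·3 + 0.43·0.39·5 + 0.43·0.61·7
= 4.1623

E[P2] = 3.577 (similar calculation)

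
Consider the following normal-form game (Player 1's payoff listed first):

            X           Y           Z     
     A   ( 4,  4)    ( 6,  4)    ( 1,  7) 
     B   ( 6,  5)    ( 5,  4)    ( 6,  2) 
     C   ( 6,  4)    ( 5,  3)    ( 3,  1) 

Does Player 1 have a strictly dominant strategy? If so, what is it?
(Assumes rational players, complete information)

No strictly dominant strategy exists for Player 1

Work:
A strategy strictly dominates another if it gives a strictly higher payoff against every opponent action. Compare each pair of P1's strategies column-by-column:
  A vs B: [4 vs 6, 6 vs 5, 1 vs 6] → A does not strictly dominate B (column X: 4 ≤ 6)
  A vs C: [4 vs 6, 6 vs 5, 1 vs 3] → A does not strictly dominate C (column X: 4 ≤ 6)
  B vs A: [6 vs 4, 5 vs 6, 6 vs 1] → B does not strictly dominate A (column Y: 5 ≤ 6)
  B vs C: [6 vs 6, 5 vs 5, 6 vs 3] → B does not strictly dominate C (column X: 6 ≤ 6)
  C vs A: [6 vs 4, 5 vs 6, 3 vs 1] → C does not strictly dominate A (column Y: 5 ≤ 6)
  C vs B: [6 vs 6, 5 vs 5, 3 vs 6] → C does not strictly dominate B (column X: 6 ≤ 6)
No single strategy strictly dominates all others → no strictly dominant strategy.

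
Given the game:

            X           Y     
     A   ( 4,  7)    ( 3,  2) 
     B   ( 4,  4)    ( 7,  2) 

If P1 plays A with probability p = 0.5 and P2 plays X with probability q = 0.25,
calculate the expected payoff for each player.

E[P1] = 4.75, E[P2] = 2.875

Work:
E[P1] = p·q·π₁(A,X) + p·(1-q)·π₁(A,Y) + (1-p)·q·π₁(B,X) + (1-p)·(1-q)·π₁(B,Y)
= 0.5·0.25·4 + 0.5·0.75·3 + 0.5·0.25·4 + 0.5·0.75·7
= 4.75

E[P2] = 2.875 (similar calculation)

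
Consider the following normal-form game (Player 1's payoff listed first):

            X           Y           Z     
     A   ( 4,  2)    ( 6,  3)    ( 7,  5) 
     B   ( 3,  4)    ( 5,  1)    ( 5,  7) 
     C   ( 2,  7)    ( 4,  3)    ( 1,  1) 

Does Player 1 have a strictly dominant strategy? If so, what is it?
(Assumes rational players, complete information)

Yes, Player 1's strictly dominant strategy is A

Work:
A strategy strictly dominates another if it gives a strictly higher payoff against every opponent action. Compare each pair of P1's strategies column-by-column:
  A vs B: [4 vs 3, 6 vs 5, 7 vs 5] → A strictly dominates B
  A vs C: [4 vs 2, 6 vs 4, 7 vs 1] → A strictly dominates C
  B vs A: [3 vs 4, 5 vs 6, 5 vs 7] → B does not strictly dominate A (column X: 3 ≤ 4)
  B vs C: [3 vs 2, 5 vs 4, 5 vs 1] → B strictly dominates C
  C vs A: [2 vs 4, 4 vs 6, 1 vs 7] → C does not strictly dominate A (column X: 2 ≤ 4)
  C vs B: [2 vs 3, 4 vs 5, 1 vs 5] → C does not strictly dominate B (column X: 2 ≤ 3)
A strictly dominates every other strategy → strictly dominant.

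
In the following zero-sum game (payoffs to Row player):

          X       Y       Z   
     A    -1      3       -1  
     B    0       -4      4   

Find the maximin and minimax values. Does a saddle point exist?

Maximin = -1, Minimax = 0, Saddle: False

Work:
Row minimums: [-1, -4] → maximin = -1
Column maximums: [0, 3, 4] → minimax = 0
No saddle point (maximin ≠ minimax). Mixed strategy needed.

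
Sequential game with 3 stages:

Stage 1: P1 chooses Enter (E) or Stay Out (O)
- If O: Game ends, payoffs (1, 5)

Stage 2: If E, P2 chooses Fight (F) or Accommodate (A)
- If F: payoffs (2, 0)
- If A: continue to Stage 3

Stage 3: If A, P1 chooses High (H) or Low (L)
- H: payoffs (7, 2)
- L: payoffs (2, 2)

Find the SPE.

SPE: (E, A, H); Outcome (7, 2)

Work:
Stage 3: P1 chooses H (7 vs 2)
Stage 2: P2: F->0, A->2 (anticipating H). Choose A
Stage 1: P1: O->1, E->7 (anticipating A, H). Choose E
SPE path: E -> A -> H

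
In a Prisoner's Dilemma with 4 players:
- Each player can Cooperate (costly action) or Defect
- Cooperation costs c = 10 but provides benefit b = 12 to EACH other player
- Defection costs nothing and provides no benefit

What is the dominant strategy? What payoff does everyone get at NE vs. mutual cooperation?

Dominant: Defect; NE payoff = 0; Coop payoff = 26

Work:
Defect dominates (saves cost c = 10, benefit to others is external)
NE: All defect → everyone gets 0
If all cooperate: each receives (3)×12 - 10 = 26
Social dilemma: 26 > 0 but NE gives 0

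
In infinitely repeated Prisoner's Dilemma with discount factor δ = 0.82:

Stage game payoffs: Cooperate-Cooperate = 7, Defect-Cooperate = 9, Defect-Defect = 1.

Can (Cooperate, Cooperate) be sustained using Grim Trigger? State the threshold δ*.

δ* = 0.25; since δ = 0.82 ≥ 0.25, cooperation can be sustained

Work:
For Grim Trigger:
Cooperate forever: 7/(1-δ)
Defect then punished: 9 + 1·δ/(1-δ)
Need: 7/(1-δ) ≥ 9 + 1·δ/(1-δ)
Solving: δ ≥ (T-R)/(T-P) = (9-7)/(9-1) = 0.25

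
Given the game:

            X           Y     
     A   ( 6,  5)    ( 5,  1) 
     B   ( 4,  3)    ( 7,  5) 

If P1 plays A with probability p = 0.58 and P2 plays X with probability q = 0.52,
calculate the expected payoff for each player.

E[P1] = 5.4864, E[P2] = 3.4496

Work:
E[P1] = p·q·π₁(A,X) + p·(1-q)·π₁(A,Y) + (1-p)·q·π₁(B,X) + (1-p)·(1-q)·π₁(B,Y)
= 0.58·0.52·6 + 0.58·0.48·5 + 0.42·0.52·4 + 0.42·0.48·7
= 5.4864

E[P2] = 3.4496 (similar calculation)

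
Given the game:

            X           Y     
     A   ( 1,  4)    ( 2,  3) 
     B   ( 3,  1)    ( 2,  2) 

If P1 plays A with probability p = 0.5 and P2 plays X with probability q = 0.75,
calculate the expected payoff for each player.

E[P1] = 2.0, E[P2] = 2.5

Work:
E[P1] = p·q·π₁(A,X) + p·(1-q)·π₁(A,Y) + (1-p)·q·π₁(B,X) + (1-p)·(1-q)·π₁(B,Y)
= 0.5·0.75·1 + 0.5·0.25·2 + 0.5·0.75·3 + 0.5·0.25·2
= 2.0

E[P2] = 2.5 (similar calculation)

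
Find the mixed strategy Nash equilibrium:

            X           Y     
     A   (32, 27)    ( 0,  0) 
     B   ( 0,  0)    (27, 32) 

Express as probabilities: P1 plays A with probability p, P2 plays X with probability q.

p = 0.5424, q = 0.4576

Work:
Find probabilities that make opponent indifferent:
P2 chooses q to make P1 indifferent between A and B
P1 chooses p to make P2 indifferent between X and Y
Mixed NE: P1 plays (A: 0.5424, B: 0.4576), P2 plays (X: 0.4576, Y: 0.5424)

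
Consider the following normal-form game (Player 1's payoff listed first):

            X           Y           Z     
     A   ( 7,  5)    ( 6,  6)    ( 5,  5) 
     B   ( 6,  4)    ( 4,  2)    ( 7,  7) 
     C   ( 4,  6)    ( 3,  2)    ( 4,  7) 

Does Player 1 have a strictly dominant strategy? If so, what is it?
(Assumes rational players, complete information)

No strictly dominant strategy exists for Player 1

Work:
A strategy strictly dominates another if it gives a strictly higher payoff against every opponent action. Compare each pair of P1's strategies column-by-column:
  A vs B: [7 vs 6, 6 vs 4, 5 vs 7] → A does not strictly dominate B (column Z: 5 ≤ 7)
  A vs C: [7 vs 4, 6 vs 3, 5 vs 4] → A strictly dominates C
  B vs A: [6 vs 7, 4 vs 6, 7 vs 5] → B does not strictly dominate A (column X: 6 ≤ 7)
  B vs C: [6 vs 4, 4 vs 3, 7 vs 4] → B strictly dominates C
  C vs A: [4 vs 7, 3 vs 6, 4 vs 5] → C does not strictly dominate A (column X: 4 ≤ 7)
  C vs B: [4 vs 6, 3 vs 4, 4 vs 7] → C does not strictly dominate B (column X: 4 ≤ 6)
No single strategy strictly dominates all others → no strictly dominant strategy.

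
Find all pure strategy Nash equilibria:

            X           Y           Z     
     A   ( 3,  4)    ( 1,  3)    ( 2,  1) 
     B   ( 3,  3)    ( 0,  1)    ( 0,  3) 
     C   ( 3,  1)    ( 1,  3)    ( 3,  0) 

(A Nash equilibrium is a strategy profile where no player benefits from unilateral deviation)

Nash equilibrium: (A, X), (B, X), (C, Y)

Work:
Best responses:
  P1 vs X: payoffs [3, 3, 3] → best response A/B/C (payoff 3)
  P1 vs Y: payoffs [1, 0, 1] → best response A/C (payoff 1)
  P1 vs Z: payoffs [2, 0, 3] → best response C (payoff 3)
  P2 vs A: payoffs [4, 3, 1] → best response X (payoff 4)
  P2 vs B: payoffs [3, 1, 3] → best response X/Z (payoff 3)
  P2 vs C: payoffs [1, 3, 0] → best response Y (payoff 3)
Mutual best responses: (A,X), (B,X), (C,Y) → Nash equilibria.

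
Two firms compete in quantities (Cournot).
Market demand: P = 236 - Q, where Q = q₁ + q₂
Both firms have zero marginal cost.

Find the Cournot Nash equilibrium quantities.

q₁* = q₂* = 78.67; P* = 78.67

Work:
Profit: π_i = P·q_i = (a - q_i - q_j)·q_i
FOC: ∂π_i/∂q_i = a - 2q_i - q_j = 0
Reaction function: q_i = (236 - q_j)/2
Symmetry: q* = 236/3 = 78.67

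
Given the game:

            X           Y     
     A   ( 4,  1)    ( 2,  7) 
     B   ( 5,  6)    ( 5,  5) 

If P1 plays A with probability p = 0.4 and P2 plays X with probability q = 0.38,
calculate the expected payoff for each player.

E[P1] = 4.104, E[P2] = 5.116

Work:
E[P1] = p·q·π₁(A,X) + p·(1-q)·π₁(A,Y) + (1-p)·q·π₁(B,X) + (1-p)·(1-q)·π₁(B,Y)
= 0.4·0.38·4 + 0.4·0.62·2 + 0.6·0.38·5 + 0.6·0.62·5
= 4.104

E[P2] = 5.116 (similar calculation)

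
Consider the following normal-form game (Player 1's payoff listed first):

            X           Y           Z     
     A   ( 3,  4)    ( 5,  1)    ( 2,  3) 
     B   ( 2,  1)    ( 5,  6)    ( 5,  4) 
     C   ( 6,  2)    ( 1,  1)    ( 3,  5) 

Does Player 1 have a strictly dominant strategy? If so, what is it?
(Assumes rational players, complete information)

No strictly dominant strategy exists for Player 1

Work:
A strategy strictly dominates another if it gives a strictly higher payoff against every opponent action. Compare each pair of P1's strategies column-by-column:
  A vs B: [3 vs 2, 5 vs 5, 2 vs 5] → A does not strictly dominate B (column Y: 5 ≤ 5)
  A vs C: [3 vs 6, 5 vs 1, 2 vs 3] → A does not strictly dominate C (column X: 3 ≤ 6)
  B vs A: [2 vs 3, 5 vs 5, 5 vs 2] → B does not strictly dominate A (column X: 2 ≤ 3)
  B vs C: [2 vs 6, 5 vs 1, 5 vs 3] → B does not strictly dominate C (column X: 2 ≤ 6)
  C vs A: [6 vs 3, 1 vs 5, 3 vs 2] → C does not strictly dominate A (column Y: 1 ≤ 5)
  C vs B: [6 vs 2, 1 vs 5, 3 vs 5] → C does not strictly dominate B (column Y: 1 ≤ 5)
No single strategy strictly dominates all others → no strictly dominant strategy.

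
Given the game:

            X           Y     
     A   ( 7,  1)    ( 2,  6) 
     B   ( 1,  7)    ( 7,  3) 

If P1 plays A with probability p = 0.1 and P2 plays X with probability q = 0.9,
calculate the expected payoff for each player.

E[P1] = 2.09, E[P2] = 6.09

Work:
E[P1] = p·q·π₁(A,X) + p·(1-q)·π₁(A,Y) + (1-p)·q·π₁(B,X) + (1-p)·(1-q)·π₁(B,Y)
= 0.1·0.9·7 + 0.1·0.1·2 + 0.9·0.9·1 + 0.9·0.1·7
= 2.09

E[P2] = 6.09 (similar calculation)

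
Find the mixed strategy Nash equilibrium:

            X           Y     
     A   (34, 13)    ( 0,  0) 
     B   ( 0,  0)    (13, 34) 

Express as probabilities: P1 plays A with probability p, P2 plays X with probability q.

p = 0.7234, q = 0.2766

Work:
Find probabilities that make opponent indifferent:
P2 chooses q to make P1 indifferent between A and B
P1 chooses p to make P2 indifferent between X and Y
Mixed NE: P1 plays (A: 0.7234, B: 0.2766), P2 plays (X: 0.2766, Y: 0.7234)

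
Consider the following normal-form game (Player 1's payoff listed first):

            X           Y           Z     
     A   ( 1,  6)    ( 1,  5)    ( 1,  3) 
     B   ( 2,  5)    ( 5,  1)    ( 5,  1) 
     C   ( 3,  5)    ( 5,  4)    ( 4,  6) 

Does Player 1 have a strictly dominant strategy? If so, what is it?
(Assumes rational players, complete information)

No strictly dominant strategy exists for Player 1

Work:
A strategy strictly dominates another if it gives a strictly higher payoff against every opponent action. Compare each pair of P1's strategies column-by-column:
  A vs B: [1 vs 2, 1 vs 5, 1 vs 5] → A does not strictly dominate B (column X: 1 ≤ 2)
  A vs C: [1 vs 3, 1 vs 5, 1 vs 4] → A does not strictly dominate C (column X: 1 ≤ 3)
  B vs A: [2 vs 1, 5 vs 1, 5 vs 1] → B strictly dominates A
  B vs C: [2 vs 3, 5 vs 5, 5 vs 4] → B does not strictly dominate C (column X: 2 ≤ 3)
  C vs A: [3 vs 1, 5 vs 1, 4 vs 1] → C strictly dominates A
  C vs B: [3 vs 2, 5 vs 5, 4 vs 5] → C does not strictly dominate B (column Y: 5 ≤ 5)
No single strategy strictly dominates all others → no strictly dominant strategy.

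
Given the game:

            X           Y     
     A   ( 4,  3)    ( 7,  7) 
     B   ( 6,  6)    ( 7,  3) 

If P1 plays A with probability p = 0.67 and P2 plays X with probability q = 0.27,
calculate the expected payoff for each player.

E[P1] = 6.3682, E[P2] = 5.2237

Work:
E[P1] = p·q·π₁(A,X) + p·(1-q)·π₁(A,Y) + (1-p)·q·π₁(B,X) + (1-p)·(1-q)·π₁(B,Y)
= 0.67·0.27·4 + 0.67·0.73·7 + 0.33·0.27·6 + 0.33·0.73·7
= 6.3682

E[P2] = 5.2237 (similar calculation)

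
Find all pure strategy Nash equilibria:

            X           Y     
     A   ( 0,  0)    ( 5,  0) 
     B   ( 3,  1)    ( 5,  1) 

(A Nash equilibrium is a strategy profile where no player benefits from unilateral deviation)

Nash equilibrium: (A, Y), (B, X), (B, Y)

Work:
Best responses:
  P1 vs X: payoffs [0, 3] → best response B (payoff 3)
  P1 vs Y: payoffs [5, 5] → best response A/B (payoff 5)
  P2 vs A: payoffs [0, 0] → best response X/Y (payoff 0)
  P2 vs B: payoffs [1, 1] → best response X/Y (payoff 1)
Mutual best responses: (A,Y), (B,X), (B,Y) → Nash equilibria.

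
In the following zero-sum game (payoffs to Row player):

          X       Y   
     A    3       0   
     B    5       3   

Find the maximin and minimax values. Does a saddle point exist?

Maximin = 3, Minimax = 3, Saddle: True

Work:
Row minimums: [0, 3] → maximin = 3
Column maximums: [5, 3] → minimax = 3
Saddle point exists! Game value = 3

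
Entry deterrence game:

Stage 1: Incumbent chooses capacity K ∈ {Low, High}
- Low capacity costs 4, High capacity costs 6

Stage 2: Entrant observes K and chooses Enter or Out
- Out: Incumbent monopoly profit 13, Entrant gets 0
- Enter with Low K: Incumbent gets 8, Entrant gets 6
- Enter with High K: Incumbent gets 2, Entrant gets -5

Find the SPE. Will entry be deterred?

SPE: (High, Enter|Low, Out|High); Entry deterred. Incumbent net profit = 7

Work:
After Low K: Entrant enters (6 > 0)
After High K: Entrant stays out (-5 < 0)
Incumbent: Low → 8−4=4, High → 13−6=7
Incumbent chooses High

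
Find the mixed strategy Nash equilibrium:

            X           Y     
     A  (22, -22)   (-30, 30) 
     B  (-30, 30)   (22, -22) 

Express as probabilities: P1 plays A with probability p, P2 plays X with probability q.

p = 0.5, q = 0.5

Work:
Find probabilities that make opponent indifferent:
P2 chooses q to make P1 indifferent between A and B
P1 chooses p to make P2 indifferent between X and Y
Mixed NE: P1 plays (A: 0.5, B: 0.5), P2 plays (X: 0.5, Y: 0.5)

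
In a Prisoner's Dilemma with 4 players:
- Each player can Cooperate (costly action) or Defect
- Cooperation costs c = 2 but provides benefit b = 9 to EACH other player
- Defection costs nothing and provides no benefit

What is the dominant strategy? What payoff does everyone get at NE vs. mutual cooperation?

Dominant: Defect; NE payoff = 0; Coop payoff = 25

Work:
Defect dominates (saves cost c = 2, benefit to others is external)
NE: All defect → everyone gets 0
If all cooperate: each receives (3)×9 - 2 = 25
Social dilemma: 25 > 0 but NE gives 0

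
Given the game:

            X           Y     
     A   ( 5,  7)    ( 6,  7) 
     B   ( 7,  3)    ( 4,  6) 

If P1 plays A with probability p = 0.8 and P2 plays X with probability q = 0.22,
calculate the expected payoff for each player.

E[P1] = 5.556, E[P2] = 6.668

Work:
E[P1] = p·q·π₁(A,X) + p·(1-q)·π₁(A,Y) + (1-p)·q·π₁(B,X) + (1-p)·(1-q)·π₁(B,Y)
= 0.8·0.22·5 + 0.8·0.78·6 + 0.2·0.22·7 + 0.2·0.78·4
= 5.556

E[P2] = 6.668 (similar calculation)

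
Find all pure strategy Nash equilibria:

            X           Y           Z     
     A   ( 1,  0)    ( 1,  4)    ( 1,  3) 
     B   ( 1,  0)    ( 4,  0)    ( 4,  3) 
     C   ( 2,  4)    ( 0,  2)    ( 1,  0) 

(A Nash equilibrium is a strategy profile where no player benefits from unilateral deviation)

Nash equilibrium: (B, Z), (C, X)

Work:
Best responses:
  P1 vs X: payoffs [1, 1, 2] → best response C (payoff 2)
  P1 vs Y: payoffs [1, 4, 0] → best response B (payoff 4)
  P1 vs Z: payoffs [1, 4, 1] → best response B (payoff 4)
  P2 vs A: payoffs [0, 4, 3] → best response Y (payoff 4)
  P2 vs B: payoffs [0, 0, 3] → best response Z (payoff 3)
  P2 vs C: payoffs [4, 2, 0] → best response X (payoff 4)
Mutual best responses: (B,Z), (C,X) → Nash equilibria.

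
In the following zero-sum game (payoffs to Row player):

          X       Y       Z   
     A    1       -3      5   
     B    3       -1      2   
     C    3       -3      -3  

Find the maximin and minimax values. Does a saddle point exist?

Maximin = -1, Minimax = -1, Saddle: True

Work:
Row minimums: [-3, -1, -3] → maximin = -1
Column maximums: [3, -1, 5] → minimax = -1
Saddle point exists! Game value = -1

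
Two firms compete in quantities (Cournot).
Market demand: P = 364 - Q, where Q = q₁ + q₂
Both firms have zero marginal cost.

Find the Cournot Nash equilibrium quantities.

q₁* = q₂* = 121.33; P* = 121.33

Work:
Profit: π_i = P·q_i = (a - q_i - q_j)·q_i
FOC: ∂π_i/∂q_i = a - 2q_i - q_j = 0
Reaction function: q_i = (364 - q_j)/2
Symmetry: q* = 364/3 = 121.33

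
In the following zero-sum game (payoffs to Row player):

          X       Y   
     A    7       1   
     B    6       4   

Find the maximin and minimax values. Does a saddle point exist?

Maximin = 4, Minimax = 4, Saddle: True

Work:
Row minimums: [1, 4] → maximin = 4
Column maximums: [7, 4] → minimax = 4
Saddle point exists! Game value = 4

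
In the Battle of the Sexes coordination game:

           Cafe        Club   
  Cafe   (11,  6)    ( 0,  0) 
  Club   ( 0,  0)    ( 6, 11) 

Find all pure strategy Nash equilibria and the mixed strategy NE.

Pure NE: (Cafe, Cafe) and (Club, Club); Mixed NE: p = 0.6471, q = 0.3529

Work:
Check pure NE:
(Cafe, Cafe): (11, 6) - no unilateral deviation beneficial
(Club, Club): (6, 11) - no unilateral deviation beneficial
Mixed NE: P1 plays Cafe with p = 0.6471, P2 plays Cafe with q = 0.3529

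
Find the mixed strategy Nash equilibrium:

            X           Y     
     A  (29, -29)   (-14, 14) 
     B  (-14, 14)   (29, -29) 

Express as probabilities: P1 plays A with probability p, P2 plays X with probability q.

p = 0.5, q = 0.5

Work:
Find probabilities that make opponent indifferent:
P2 chooses q to make P1 indifferent between A and B
P1 chooses p to make P2 indifferent between X and Y
Mixed NE: P1 plays (A: 0.5, B: 0.5), P2 plays (X: 0.5, Y: 0.5)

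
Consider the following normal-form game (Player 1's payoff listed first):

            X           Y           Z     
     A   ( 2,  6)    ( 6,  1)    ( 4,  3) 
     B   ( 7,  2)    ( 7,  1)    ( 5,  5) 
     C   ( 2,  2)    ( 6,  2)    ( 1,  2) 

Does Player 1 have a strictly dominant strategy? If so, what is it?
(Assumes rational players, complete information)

Yes, Player 1's strictly dominant strategy is B

Work:
A strategy strictly dominates another if it gives a strictly higher payoff against every opponent action. Compare each pair of P1's strategies column-by-column:
  A vs B: [2 vs 7, 6 vs 7, 4 vs 5] → A does not strictly dominate B (column X: 2 ≤ 7)
  A vs C: [2 vs 2, 6 vs 6, 4 vs 1] → A does not strictly dominate C (column X: 2 ≤ 2)
  B vs A: [7 vs 2, 7 vs 6, 5 vs 4] → B strictly dominates A
  B vs C: [7 vs 2, 7 vs 6, 5 vs 1] → B strictly dominates C
  C vs A: [2 vs 2, 6 vs 6, 1 vs 4] → C does not strictly dominate A (column X: 2 ≤ 2)
  C vs B: [2 vs 7, 6 vs 7, 1 vs 5] → C does not strictly dominate B (column X: 2 ≤ 7)
B strictly dominates every other strategy → strictly dominant.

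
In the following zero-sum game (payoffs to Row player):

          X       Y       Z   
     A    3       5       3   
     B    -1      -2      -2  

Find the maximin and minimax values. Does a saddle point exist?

Maximin = 3, Minimax = 3, Saddle: True

Work:
Row minimums: [3, -2] → maximin = 3
Column maximums: [3, 5, 3] → minimax = 3
Saddle point exists! Game value = 3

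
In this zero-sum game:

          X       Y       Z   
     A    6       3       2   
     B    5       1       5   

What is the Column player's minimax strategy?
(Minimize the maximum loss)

Column should play Y, value = 3

Work:
Column player minimizes Row's maximum payoff:
Column X: max payoff to Row = 6
Column Y: max payoff to Row = 3
Column Z: max payoff to Row = 5
Minimum is 3, achieved by column Y.
Minimax strategy: Y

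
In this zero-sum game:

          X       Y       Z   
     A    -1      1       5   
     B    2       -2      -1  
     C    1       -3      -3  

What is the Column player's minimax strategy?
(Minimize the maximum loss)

Column should play Y, value = 1

Work:
Column player minimizes Row's maximum payoff:
Column X: max payoff to Row = 2
Column Y: max payoff to Row = 1
Column Z: max payoff to Row = 5
Minimum is 1, achieved by column Y.
Minimax strategy: Y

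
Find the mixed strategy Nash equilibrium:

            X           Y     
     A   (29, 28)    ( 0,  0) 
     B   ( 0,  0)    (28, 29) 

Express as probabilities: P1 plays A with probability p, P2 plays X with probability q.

p = 0.5088, q = 0.4912

Work:
Find probabilities that make opponent indifferent:
P2 chooses q to make P1 indifferent between A and B
P1 chooses p to make P2 indifferent between X and Y
Mixed NE: P1 plays (A: 0.5088, B: 0.4912), P2 plays (X: 0.4912, Y: 0.5088)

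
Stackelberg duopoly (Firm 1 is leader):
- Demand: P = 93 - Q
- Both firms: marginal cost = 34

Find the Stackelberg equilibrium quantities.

q₁* (leader) = 29.5, q₂* (follower) = 14.75

Work:
Follower's reaction: q₂ = (a - c - q₁)/2
Leader substitutes: π₁ = q₁·(a - q₁ - (a-c-q₁)/2 - c)
FOC: q₁* = (93 - 34)/2 = 29.50
Then: q₂* = (93 - 34 - 29.5)/2 = 14.75
Leader has first-mover advantage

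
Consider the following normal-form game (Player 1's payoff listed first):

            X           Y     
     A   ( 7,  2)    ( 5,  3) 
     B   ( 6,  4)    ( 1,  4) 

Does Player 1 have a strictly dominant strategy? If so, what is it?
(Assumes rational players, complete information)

Yes, Player 1's strictly dominant strategy is A

Work:
A strategy strictly dominates another if it gives a strictly higher payoff against every opponent action. Compare each pair of P1's strategies column-by-column:
  A vs B: [7 vs 6, 5 vs 1] → A strictly dominates B
  B vs A: [6 vs 7, 1 vs 5] → B does not strictly dominate A (column X: 6 ≤ 7)
A strictly dominates every other strategy → strictly dominant.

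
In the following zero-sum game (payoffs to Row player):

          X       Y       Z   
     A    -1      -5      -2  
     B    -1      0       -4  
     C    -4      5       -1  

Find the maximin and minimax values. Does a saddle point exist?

Maximin = -4, Minimax = -1, Saddle: False

Work:
Row minimums: [-5, -4, -4] → maximin = -4
Column maximums: [-1, 5, -1] → minimax = -1
No saddle point (maximin ≠ minimax). Mixed strategy needed.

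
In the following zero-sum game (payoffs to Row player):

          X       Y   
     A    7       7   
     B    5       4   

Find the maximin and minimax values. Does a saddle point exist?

Maximin = 7, Minimax = 7, Saddle: True

Work:
Row minimums: [7, 4] → maximin = 7
Column maximums: [7, 7] → minimax = 7
Saddle point exists! Game value = 7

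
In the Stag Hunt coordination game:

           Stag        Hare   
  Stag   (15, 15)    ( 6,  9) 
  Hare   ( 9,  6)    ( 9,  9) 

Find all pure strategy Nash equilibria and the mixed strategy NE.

Pure NE: (Stag, Stag) and (Hare, Hare); Mixed NE: p = 0.3333, q = 0.3333

Work:
Check pure NE:
(Stag, Stag): (15, 15) - no unilateral deviation beneficial
(Hare, Hare): (9, 9) - no unilateral deviation beneficial
Mixed NE: P1 plays Stag with p = 0.3333, P2 plays Stag with q = 0.3333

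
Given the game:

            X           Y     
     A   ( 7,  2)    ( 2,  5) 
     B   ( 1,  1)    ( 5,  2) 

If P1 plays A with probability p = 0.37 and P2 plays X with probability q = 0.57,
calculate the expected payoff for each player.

E[P1] = 3.5081, E[P2] = 2.1182

Work:
E[P1] = p·q·π₁(A,X) + p·(1-q)·π₁(A,Y) + (1-p)·q·π₁(B,X) + (1-p)·(1-q)·π₁(B,Y)
= 0.37·0.57·7 + 0.37·0.43·2 + 0.63·0.57·1 + 0.63·0.43·5
= 3.5081

E[P2] = 2.1182 (similar calculation)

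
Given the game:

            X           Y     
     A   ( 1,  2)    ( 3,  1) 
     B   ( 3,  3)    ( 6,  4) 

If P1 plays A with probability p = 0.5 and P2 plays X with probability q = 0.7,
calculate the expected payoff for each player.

E[P1] = 2.75, E[P2] = 2.5

Work:
E[P1] = p·q·π₁(A,X) + p·(1-q)·π₁(A,Y) + (1-p)·q·π₁(B,X) + (1-p)·(1-q)·π₁(B,Y)
= 0.5·0.7·1 + 0.5·0.3·3 + 0.5·0.7·3 + 0.5·0.3·6
= 2.75

E[P2] = 2.5 (similar calculation)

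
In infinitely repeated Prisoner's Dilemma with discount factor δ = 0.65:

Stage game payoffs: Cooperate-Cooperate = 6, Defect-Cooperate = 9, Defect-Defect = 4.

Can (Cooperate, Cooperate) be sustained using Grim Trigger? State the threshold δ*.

δ* = 0.6; since δ = 0.65 ≥ 0.6, cooperation can be sustained

Work:
For Grim Trigger:
Cooperate forever: 6/(1-δ)
Defect then punished: 9 + 4·δ/(1-δ)
Need: 6/(1-δ) ≥ 9 + 4·δ/(1-δ)
Solving: δ ≥ (T-R)/(T-P) = (9-6)/(9-4) = 0.6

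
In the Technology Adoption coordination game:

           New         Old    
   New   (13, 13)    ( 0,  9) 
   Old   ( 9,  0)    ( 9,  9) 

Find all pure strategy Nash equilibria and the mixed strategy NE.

Pure NE: (New, New) and (Old, Old); Mixed NE: p = 0.6923, q = 0.6923

Work:
Check pure NE:
(New, New): (13, 13) - no unilateral deviation beneficial
(Old, Old): (9, 9) - no unilateral deviation beneficial
Mixed NE: P1 plays New with p = 0.6923, P2 plays New with q = 0.6923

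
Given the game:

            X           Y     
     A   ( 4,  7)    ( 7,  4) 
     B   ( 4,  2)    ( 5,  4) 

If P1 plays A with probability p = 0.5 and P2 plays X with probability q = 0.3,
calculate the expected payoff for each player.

E[P1] = 5.4, E[P2] = 4.15

Work:
E[P1] = p·q·π₁(A,X) + p·(1-q)·π₁(A,Y) + (1-p)·q·π₁(B,X) + (1-p)·(1-q)·π₁(B,Y)
= 0.5·0.3·4 + 0.5·0.7·7 + 0.5·0.3·4 + 0.5·0.7·5
= 5.4

E[P2] = 4.15 (similar calculation)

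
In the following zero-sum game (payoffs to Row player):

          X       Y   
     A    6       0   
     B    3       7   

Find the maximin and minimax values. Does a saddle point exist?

Maximin = 3, Minimax = 6, Saddle: False

Work:
Row minimums: [0, 3] → maximin = 3
Column maximums: [6, 7] → minimax = 6
No saddle point (maximin ≠ minimax). Mixed strategy needed.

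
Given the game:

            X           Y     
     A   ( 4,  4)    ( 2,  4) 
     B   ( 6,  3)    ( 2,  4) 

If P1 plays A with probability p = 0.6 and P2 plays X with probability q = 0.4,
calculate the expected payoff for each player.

E[P1] = 3.12, E[P2] = 3.84

Work:
E[P1] = p·q·π₁(A,X) + p·(1-q)·π₁(A,Y) + (1-p)·q·π₁(B,X) + (1-p)·(1-q)·π₁(B,Y)
= 0.6·0.4·4 + 0.6·0.6·2 + 0.4·0.4·6 + 0.4·0.6·2
= 3.12

E[P2] = 3.84 (similar calculation)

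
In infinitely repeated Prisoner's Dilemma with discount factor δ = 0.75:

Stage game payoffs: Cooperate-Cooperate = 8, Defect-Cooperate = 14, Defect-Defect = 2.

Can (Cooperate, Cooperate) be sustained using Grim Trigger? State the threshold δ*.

δ* = 0.5; since δ = 0.75 ≥ 0.5, cooperation can be sustained

Work:
For Grim Trigger:
Cooperate forever: 8/(1-δ)
Defect then punished: 14 + 2·δ/(1-δ)
Need: 8/(1-δ) ≥ 14 + 2·δ/(1-δ)
Solving: δ ≥ (T-R)/(T-P) = (14-8)/(14-2) = 0.5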